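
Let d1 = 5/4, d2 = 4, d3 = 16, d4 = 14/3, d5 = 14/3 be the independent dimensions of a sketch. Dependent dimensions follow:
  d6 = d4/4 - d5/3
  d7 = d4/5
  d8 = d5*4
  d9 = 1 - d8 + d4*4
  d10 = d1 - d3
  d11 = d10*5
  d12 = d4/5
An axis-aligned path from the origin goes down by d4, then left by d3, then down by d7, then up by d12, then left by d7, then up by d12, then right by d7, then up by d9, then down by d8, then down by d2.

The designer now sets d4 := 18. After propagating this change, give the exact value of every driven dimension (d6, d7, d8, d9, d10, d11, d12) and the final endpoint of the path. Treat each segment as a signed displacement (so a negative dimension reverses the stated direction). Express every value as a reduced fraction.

d6 = 53/18
d7 = 18/5
d8 = 56/3
d9 = 163/3
d10 = -59/4
d11 = -295/4
d12 = 18/5
endpoint = (-16, 259/15)

Apply edit: d4 := 18
  d6 = d4/4 - d5/3 = 53/18
  d7 = d4/5 = 18/5
  d8 = d5*4 = 56/3
  d9 = 1 - d8 + d4*4 = 163/3
  d10 = d1 - d3 = -59/4
  d11 = d10*5 = -295/4
  d12 = d4/5 = 18/5
Walk from origin (0, 0):
  seg 1: down by d4 = 18 → (0, -18)
  seg 2: left by d3 = 16 → (-16, -18)
  seg 3: down by d7 = 18/5 → (-16, -108/5)
  seg 4: up by d12 = 18/5 → (-16, -18)
  seg 5: left by d7 = 18/5 → (-98/5, -18)
  seg 6: up by d12 = 18/5 → (-98/5, -72/5)
  seg 7: right by d7 = 18/5 → (-16, -72/5)
  seg 8: up by d9 = 163/3 → (-16, 599/15)
  seg 9: down by d8 = 56/3 → (-16, 319/15)
  seg 10: down by d2 = 4 → (-16, 259/15)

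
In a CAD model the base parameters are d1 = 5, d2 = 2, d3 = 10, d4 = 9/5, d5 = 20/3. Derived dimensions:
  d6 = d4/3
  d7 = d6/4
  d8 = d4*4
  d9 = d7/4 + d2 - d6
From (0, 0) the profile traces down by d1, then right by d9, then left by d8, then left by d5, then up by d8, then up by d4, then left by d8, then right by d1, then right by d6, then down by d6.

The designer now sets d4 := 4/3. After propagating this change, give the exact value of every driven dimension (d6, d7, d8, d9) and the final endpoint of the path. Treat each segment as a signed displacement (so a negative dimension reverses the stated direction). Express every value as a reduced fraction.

d6 = 4/9
d7 = 1/9
d8 = 16/3
d9 = 19/12
endpoint = (-371/36, 11/9)

Apply edit: d4 := 4/3
  d6 = d4/3 = 4/9
  d7 = d6/4 = 1/9
  d8 = d4*4 = 16/3
  d9 = d7/4 + d2 - d6 = 19/12
Walk from origin (0, 0):
  seg 1: down by d1 = 5 → (0, -5)
  seg 2: right by d9 = 19/12 → (19/12, -5)
  seg 3: left by d8 = 16/3 → (-15/4, -5)
  seg 4: left by d5 = 20/3 → (-125/12, -5)
  seg 5: up by d8 = 16/3 → (-125/12, 1/3)
  seg 6: up by d4 = 4/3 → (-125/12, 5/3)
  seg 7: left by d8 = 16/3 → (-63/4, 5/3)
  seg 8: right by d1 = 5 → (-43/4, 5/3)
  seg 9: right by d6 = 4/9 → (-371/36, 5/3)
  seg 10: down by d6 = 4/9 → (-371/36, 11/9)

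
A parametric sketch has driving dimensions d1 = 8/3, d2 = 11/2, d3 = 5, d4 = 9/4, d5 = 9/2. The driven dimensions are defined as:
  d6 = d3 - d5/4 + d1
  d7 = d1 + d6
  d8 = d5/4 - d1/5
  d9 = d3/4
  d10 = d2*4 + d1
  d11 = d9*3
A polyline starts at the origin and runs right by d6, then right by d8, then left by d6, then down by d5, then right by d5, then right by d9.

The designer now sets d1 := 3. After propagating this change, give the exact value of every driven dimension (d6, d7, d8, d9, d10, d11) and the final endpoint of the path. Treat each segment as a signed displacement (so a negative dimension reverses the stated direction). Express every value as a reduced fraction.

d6 = 55/8
d7 = 79/8
d8 = 21/40
d9 = 5/4
d10 = 25
d11 = 15/4
endpoint = (251/40, -9/2)

Apply edit: d1 := 3
  d6 = d3 - d5/4 + d1 = 55/8
  d7 = d1 + d6 = 79/8
  d8 = d5/4 - d1/5 = 21/40
  d9 = d3/4 = 5/4
  d10 = d2*4 + d1 = 25
  d11 = d9*3 = 15/4
Walk from origin (0, 0):
  seg 1: right by d6 = 55/8 → (55/8, 0)
  seg 2: right by d8 = 21/40 → (37/5, 0)
  seg 3: left by d6 = 55/8 → (21/40, 0)
  seg 4: down by d5 = 9/2 → (21/40, -9/2)
  seg 5: right by d5 = 9/2 → (201/40, -9/2)
  seg 6: right by d9 = 5/4 → (251/40, -9/2)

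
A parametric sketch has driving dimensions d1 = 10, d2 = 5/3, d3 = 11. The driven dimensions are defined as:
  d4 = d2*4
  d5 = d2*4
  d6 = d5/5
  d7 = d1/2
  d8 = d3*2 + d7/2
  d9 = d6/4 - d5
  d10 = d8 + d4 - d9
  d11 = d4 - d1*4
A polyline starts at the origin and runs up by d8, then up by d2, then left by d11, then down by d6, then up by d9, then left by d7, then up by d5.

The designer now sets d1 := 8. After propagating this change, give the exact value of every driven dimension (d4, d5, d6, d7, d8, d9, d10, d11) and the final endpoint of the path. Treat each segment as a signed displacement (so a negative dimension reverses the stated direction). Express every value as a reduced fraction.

Apply edit: d1 := 8
  d4 = d2*4 = 20/3
  d5 = d2*4 = 20/3
  d6 = d5/5 = 4/3
  d7 = d1/2 = 4
  d8 = d3*2 + d7/2 = 24
  d9 = d6/4 - d5 = -19/3
  d10 = d8 + d4 - d9 = 37
  d11 = d4 - d1*4 = -76/3
Walk from origin (0, 0):
  seg 1: up by d8 = 24 → (0, 24)
  seg 2: up by d2 = 5/3 → (0, 77/3)
  seg 3: left by d11 = -76/3 → (76/3, 77/3)
  seg 4: down by d6 = 4/3 → (76/3, 73/3)
  seg 5: up by d9 = -19/3 → (76/3, 18)
  seg 6: left by d7 = 4 → (64/3, 18)
  seg 7: up by d5 = 20/3 → (64/3, 74/3)

d4 = 20/3
d5 = 20/3
d6 = 4/3
d7 = 4
d8 = 24
d9 = -19/3
d10 = 37
d11 = -76/3
endpoint = (64/3, 74/3)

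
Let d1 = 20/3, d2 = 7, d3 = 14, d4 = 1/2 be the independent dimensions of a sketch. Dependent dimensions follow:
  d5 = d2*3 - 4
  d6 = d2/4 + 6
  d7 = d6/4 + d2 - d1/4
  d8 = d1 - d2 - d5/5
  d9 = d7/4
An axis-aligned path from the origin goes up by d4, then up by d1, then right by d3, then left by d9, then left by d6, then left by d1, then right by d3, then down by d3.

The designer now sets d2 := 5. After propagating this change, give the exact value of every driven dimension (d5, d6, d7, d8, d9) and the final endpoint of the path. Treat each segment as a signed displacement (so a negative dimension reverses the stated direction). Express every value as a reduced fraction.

d5 = 11
d6 = 29/4
d7 = 247/48
d8 = -8/15
d9 = 247/192
endpoint = (819/64, -41/6)

Apply edit: d2 := 5
  d5 = d2*3 - 4 = 11
  d6 = d2/4 + 6 = 29/4
  d7 = d6/4 + d2 - d1/4 = 247/48
  d8 = d1 - d2 - d5/5 = -8/15
  d9 = d7/4 = 247/192
Walk from origin (0, 0):
  seg 1: up by d4 = 1/2 → (0, 1/2)
  seg 2: up by d1 = 20/3 → (0, 43/6)
  seg 3: right by d3 = 14 → (14, 43/6)
  seg 4: left by d9 = 247/192 → (2441/192, 43/6)
  seg 5: left by d6 = 29/4 → (1049/192, 43/6)
  seg 6: left by d1 = 20/3 → (-77/64, 43/6)
  seg 7: right by d3 = 14 → (819/64, 43/6)
  seg 8: down by d3 = 14 → (819/64, -41/6)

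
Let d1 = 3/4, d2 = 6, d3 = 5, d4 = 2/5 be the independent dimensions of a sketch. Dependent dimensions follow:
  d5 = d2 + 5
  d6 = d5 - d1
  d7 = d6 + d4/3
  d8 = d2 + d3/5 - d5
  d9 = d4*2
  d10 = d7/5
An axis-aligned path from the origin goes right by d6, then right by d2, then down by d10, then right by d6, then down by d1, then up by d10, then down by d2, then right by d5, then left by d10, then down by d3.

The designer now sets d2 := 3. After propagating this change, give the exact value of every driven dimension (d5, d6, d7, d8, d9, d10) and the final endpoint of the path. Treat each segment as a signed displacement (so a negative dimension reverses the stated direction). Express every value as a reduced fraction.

Apply edit: d2 := 3
  d5 = d2 + 5 = 8
  d6 = d5 - d1 = 29/4
  d7 = d6 + d4/3 = 443/60
  d8 = d2 + d3/5 - d5 = -4
  d9 = d4*2 = 4/5
  d10 = d7/5 = 443/300
Walk from origin (0, 0):
  seg 1: right by d6 = 29/4 → (29/4, 0)
  seg 2: right by d2 = 3 → (41/4, 0)
  seg 3: down by d10 = 443/300 → (41/4, -443/300)
  seg 4: right by d6 = 29/4 → (35/2, -443/300)
  seg 5: down by d1 = 3/4 → (35/2, -167/75)
  seg 6: up by d10 = 443/300 → (35/2, -3/4)
  seg 7: down by d2 = 3 → (35/2, -15/4)
  seg 8: right by d5 = 8 → (51/2, -15/4)
  seg 9: left by d10 = 443/300 → (7207/300, -15/4)
  seg 10: down by d3 = 5 → (7207/300, -35/4)

d5 = 8
d6 = 29/4
d7 = 443/60
d8 = -4
d9 = 4/5
d10 = 443/300
endpoint = (7207/300, -35/4)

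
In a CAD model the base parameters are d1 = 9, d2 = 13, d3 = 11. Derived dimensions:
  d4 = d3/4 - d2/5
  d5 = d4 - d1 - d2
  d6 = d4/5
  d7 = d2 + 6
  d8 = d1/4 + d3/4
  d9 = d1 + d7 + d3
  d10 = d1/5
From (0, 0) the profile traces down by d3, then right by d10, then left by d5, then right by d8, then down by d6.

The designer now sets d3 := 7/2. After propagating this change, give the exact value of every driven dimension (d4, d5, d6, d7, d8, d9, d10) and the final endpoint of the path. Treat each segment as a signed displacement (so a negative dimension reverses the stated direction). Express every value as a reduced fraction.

Apply edit: d3 := 7/2
  d4 = d3/4 - d2/5 = -69/40
  d5 = d4 - d1 - d2 = -949/40
  d6 = d4/5 = -69/200
  d7 = d2 + 6 = 19
  d8 = d1/4 + d3/4 = 25/8
  d9 = d1 + d7 + d3 = 63/2
  d10 = d1/5 = 9/5
Walk from origin (0, 0):
  seg 1: down by d3 = 7/2 → (0, -7/2)
  seg 2: right by d10 = 9/5 → (9/5, -7/2)
  seg 3: left by d5 = -949/40 → (1021/40, -7/2)
  seg 4: right by d8 = 25/8 → (573/20, -7/2)
  seg 5: down by d6 = -69/200 → (573/20, -631/200)

d4 = -69/40
d5 = -949/40
d6 = -69/200
d7 = 19
d8 = 25/8
d9 = 63/2
d10 = 9/5
endpoint = (573/20, -631/200)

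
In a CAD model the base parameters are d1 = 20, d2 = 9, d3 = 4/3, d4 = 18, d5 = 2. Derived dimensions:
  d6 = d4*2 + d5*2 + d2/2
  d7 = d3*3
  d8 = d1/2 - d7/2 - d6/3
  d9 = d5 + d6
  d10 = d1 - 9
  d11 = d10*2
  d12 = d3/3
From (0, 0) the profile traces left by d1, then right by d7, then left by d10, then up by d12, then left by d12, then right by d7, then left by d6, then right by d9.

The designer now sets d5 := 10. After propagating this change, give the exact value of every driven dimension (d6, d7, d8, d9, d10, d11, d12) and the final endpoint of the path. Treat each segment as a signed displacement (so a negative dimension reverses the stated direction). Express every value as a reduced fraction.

Apply edit: d5 := 10
  d6 = d4*2 + d5*2 + d2/2 = 121/2
  d7 = d3*3 = 4
  d8 = d1/2 - d7/2 - d6/3 = -73/6
  d9 = d5 + d6 = 141/2
  d10 = d1 - 9 = 11
  d11 = d10*2 = 22
  d12 = d3/3 = 4/9
Walk from origin (0, 0):
  seg 1: left by d1 = 20 → (-20, 0)
  seg 2: right by d7 = 4 → (-16, 0)
  seg 3: left by d10 = 11 → (-27, 0)
  seg 4: up by d12 = 4/9 → (-27, 4/9)
  seg 5: left by d12 = 4/9 → (-247/9, 4/9)
  seg 6: right by d7 = 4 → (-211/9, 4/9)
  seg 7: left by d6 = 121/2 → (-1511/18, 4/9)
  seg 8: right by d9 = 141/2 → (-121/9, 4/9)

d6 = 121/2
d7 = 4
d8 = -73/6
d9 = 141/2
d10 = 11
d11 = 22
d12 = 4/9
endpoint = (-121/9, 4/9)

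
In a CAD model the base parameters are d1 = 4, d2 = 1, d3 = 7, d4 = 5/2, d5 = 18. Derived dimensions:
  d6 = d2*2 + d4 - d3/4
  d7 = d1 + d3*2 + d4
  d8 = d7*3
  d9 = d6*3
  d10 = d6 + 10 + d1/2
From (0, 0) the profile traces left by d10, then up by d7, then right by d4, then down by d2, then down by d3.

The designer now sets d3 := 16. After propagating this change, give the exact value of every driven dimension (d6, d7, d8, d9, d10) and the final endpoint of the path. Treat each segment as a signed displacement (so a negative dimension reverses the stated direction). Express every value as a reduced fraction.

d6 = 1/2
d7 = 77/2
d8 = 231/2
d9 = 3/2
d10 = 25/2
endpoint = (-10, 43/2)

Apply edit: d3 := 16
  d6 = d2*2 + d4 - d3/4 = 1/2
  d7 = d1 + d3*2 + d4 = 77/2
  d8 = d7*3 = 231/2
  d9 = d6*3 = 3/2
  d10 = d6 + 10 + d1/2 = 25/2
Walk from origin (0, 0):
  seg 1: left by d10 = 25/2 → (-25/2, 0)
  seg 2: up by d7 = 77/2 → (-25/2, 77/2)
  seg 3: right by d4 = 5/2 → (-10, 77/2)
  seg 4: down by d2 = 1 → (-10, 75/2)
  seg 5: down by d3 = 16 → (-10, 43/2)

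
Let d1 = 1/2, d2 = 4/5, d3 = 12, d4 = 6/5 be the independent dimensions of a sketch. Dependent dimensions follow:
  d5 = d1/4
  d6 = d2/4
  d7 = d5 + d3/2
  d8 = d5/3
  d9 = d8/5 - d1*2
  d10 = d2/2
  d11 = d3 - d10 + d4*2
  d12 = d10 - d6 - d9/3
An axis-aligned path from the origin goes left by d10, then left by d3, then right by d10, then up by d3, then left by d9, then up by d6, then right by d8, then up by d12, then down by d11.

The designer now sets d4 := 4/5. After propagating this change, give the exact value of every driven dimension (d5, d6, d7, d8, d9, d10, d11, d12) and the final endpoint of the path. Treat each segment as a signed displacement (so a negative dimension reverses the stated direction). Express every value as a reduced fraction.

d5 = 1/8
d6 = 1/5
d7 = 49/8
d8 = 1/24
d9 = -119/120
d10 = 2/5
d11 = 66/5
d12 = 191/360
endpoint = (-329/30, -169/360)

Apply edit: d4 := 4/5
  d5 = d1/4 = 1/8
  d6 = d2/4 = 1/5
  d7 = d5 + d3/2 = 49/8
  d8 = d5/3 = 1/24
  d9 = d8/5 - d1*2 = -119/120
  d10 = d2/2 = 2/5
  d11 = d3 - d10 + d4*2 = 66/5
  d12 = d10 - d6 - d9/3 = 191/360
Walk from origin (0, 0):
  seg 1: left by d10 = 2/5 → (-2/5, 0)
  seg 2: left by d3 = 12 → (-62/5, 0)
  seg 3: right by d10 = 2/5 → (-12, 0)
  seg 4: up by d3 = 12 → (-12, 12)
  seg 5: left by d9 = -119/120 → (-1321/120, 12)
  seg 6: up by d6 = 1/5 → (-1321/120, 61/5)
  seg 7: right by d8 = 1/24 → (-329/30, 61/5)
  seg 8: up by d12 = 191/360 → (-329/30, 4583/360)
  seg 9: down by d11 = 66/5 → (-329/30, -169/360)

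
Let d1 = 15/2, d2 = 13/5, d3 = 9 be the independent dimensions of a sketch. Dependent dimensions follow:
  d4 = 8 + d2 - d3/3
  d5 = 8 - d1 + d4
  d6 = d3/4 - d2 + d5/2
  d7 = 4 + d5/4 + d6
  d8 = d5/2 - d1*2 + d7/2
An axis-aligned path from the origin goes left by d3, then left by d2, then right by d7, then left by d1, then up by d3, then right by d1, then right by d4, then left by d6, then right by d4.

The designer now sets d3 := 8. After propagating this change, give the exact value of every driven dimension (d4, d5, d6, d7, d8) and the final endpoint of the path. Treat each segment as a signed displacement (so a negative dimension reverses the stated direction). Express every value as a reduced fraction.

d4 = 119/15
d5 = 253/30
d6 = 217/60
d7 = 389/40
d8 = -1421/240
endpoint = (91/8, 8)

Apply edit: d3 := 8
  d4 = 8 + d2 - d3/3 = 119/15
  d5 = 8 - d1 + d4 = 253/30
  d6 = d3/4 - d2 + d5/2 = 217/60
  d7 = 4 + d5/4 + d6 = 389/40
  d8 = d5/2 - d1*2 + d7/2 = -1421/240
Walk from origin (0, 0):
  seg 1: left by d3 = 8 → (-8, 0)
  seg 2: left by d2 = 13/5 → (-53/5, 0)
  seg 3: right by d7 = 389/40 → (-7/8, 0)
  seg 4: left by d1 = 15/2 → (-67/8, 0)
  seg 5: up by d3 = 8 → (-67/8, 8)
  seg 6: right by d1 = 15/2 → (-7/8, 8)
  seg 7: right by d4 = 119/15 → (847/120, 8)
  seg 8: left by d6 = 217/60 → (413/120, 8)
  seg 9: right by d4 = 119/15 → (91/8, 8)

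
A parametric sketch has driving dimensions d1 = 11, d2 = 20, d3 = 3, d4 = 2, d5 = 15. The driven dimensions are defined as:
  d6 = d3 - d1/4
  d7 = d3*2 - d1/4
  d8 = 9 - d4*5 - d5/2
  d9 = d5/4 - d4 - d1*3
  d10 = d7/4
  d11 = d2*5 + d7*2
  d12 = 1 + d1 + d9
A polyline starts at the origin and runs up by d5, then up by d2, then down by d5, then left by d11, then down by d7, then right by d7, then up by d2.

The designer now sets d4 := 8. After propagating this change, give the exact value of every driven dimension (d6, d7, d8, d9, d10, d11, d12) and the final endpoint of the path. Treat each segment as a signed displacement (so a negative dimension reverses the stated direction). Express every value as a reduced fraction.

Apply edit: d4 := 8
  d6 = d3 - d1/4 = 1/4
  d7 = d3*2 - d1/4 = 13/4
  d8 = 9 - d4*5 - d5/2 = -77/2
  d9 = d5/4 - d4 - d1*3 = -149/4
  d10 = d7/4 = 13/16
  d11 = d2*5 + d7*2 = 213/2
  d12 = 1 + d1 + d9 = -101/4
Walk from origin (0, 0):
  seg 1: up by d5 = 15 → (0, 15)
  seg 2: up by d2 = 20 → (0, 35)
  seg 3: down by d5 = 15 → (0, 20)
  seg 4: left by d11 = 213/2 → (-213/2, 20)
  seg 5: down by d7 = 13/4 → (-213/2, 67/4)
  seg 6: right by d7 = 13/4 → (-413/4, 67/4)
  seg 7: up by d2 = 20 → (-413/4, 147/4)

d6 = 1/4
d7 = 13/4
d8 = -77/2
d9 = -149/4
d10 = 13/16
d11 = 213/2
d12 = -101/4
endpoint = (-413/4, 147/4)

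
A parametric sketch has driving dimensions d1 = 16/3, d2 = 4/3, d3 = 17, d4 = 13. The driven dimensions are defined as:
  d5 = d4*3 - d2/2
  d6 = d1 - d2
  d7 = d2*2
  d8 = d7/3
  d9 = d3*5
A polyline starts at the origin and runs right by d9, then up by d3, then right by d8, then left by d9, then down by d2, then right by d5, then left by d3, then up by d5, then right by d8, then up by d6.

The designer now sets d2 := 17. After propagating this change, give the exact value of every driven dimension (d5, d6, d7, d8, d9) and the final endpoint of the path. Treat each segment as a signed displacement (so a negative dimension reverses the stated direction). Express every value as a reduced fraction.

Apply edit: d2 := 17
  d5 = d4*3 - d2/2 = 61/2
  d6 = d1 - d2 = -35/3
  d7 = d2*2 = 34
  d8 = d7/3 = 34/3
  d9 = d3*5 = 85
Walk from origin (0, 0):
  seg 1: right by d9 = 85 → (85, 0)
  seg 2: up by d3 = 17 → (85, 17)
  seg 3: right by d8 = 34/3 → (289/3, 17)
  seg 4: left by d9 = 85 → (34/3, 17)
  seg 5: down by d2 = 17 → (34/3, 0)
  seg 6: right by d5 = 61/2 → (251/6, 0)
  seg 7: left by d3 = 17 → (149/6, 0)
  seg 8: up by d5 = 61/2 → (149/6, 61/2)
  seg 9: right by d8 = 34/3 → (217/6, 61/2)
  seg 10: up by d6 = -35/3 → (217/6, 113/6)

d5 = 61/2
d6 = -35/3
d7 = 34
d8 = 34/3
d9 = 85
endpoint = (217/6, 113/6)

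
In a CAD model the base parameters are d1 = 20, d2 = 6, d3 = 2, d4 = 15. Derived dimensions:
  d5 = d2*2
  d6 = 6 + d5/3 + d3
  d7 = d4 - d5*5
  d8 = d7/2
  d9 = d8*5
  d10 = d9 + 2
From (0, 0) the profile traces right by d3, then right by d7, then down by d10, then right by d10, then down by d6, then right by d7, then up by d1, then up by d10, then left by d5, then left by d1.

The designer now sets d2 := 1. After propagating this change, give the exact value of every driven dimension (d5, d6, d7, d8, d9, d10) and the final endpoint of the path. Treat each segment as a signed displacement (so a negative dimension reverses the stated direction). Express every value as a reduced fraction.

d5 = 2
d6 = 26/3
d7 = 5
d8 = 5/2
d9 = 25/2
d10 = 29/2
endpoint = (9/2, 34/3)

Apply edit: d2 := 1
  d5 = d2*2 = 2
  d6 = 6 + d5/3 + d3 = 26/3
  d7 = d4 - d5*5 = 5
  d8 = d7/2 = 5/2
  d9 = d8*5 = 25/2
  d10 = d9 + 2 = 29/2
Walk from origin (0, 0):
  seg 1: right by d3 = 2 → (2, 0)
  seg 2: right by d7 = 5 → (7, 0)
  seg 3: down by d10 = 29/2 → (7, -29/2)
  seg 4: right by d10 = 29/2 → (43/2, -29/2)
  seg 5: down by d6 = 26/3 → (43/2, -139/6)
  seg 6: right by d7 = 5 → (53/2, -139/6)
  seg 7: up by d1 = 20 → (53/2, -19/6)
  seg 8: up by d10 = 29/2 → (53/2, 34/3)
  seg 9: left by d5 = 2 → (49/2, 34/3)
  seg 10: left by d1 = 20 → (9/2, 34/3)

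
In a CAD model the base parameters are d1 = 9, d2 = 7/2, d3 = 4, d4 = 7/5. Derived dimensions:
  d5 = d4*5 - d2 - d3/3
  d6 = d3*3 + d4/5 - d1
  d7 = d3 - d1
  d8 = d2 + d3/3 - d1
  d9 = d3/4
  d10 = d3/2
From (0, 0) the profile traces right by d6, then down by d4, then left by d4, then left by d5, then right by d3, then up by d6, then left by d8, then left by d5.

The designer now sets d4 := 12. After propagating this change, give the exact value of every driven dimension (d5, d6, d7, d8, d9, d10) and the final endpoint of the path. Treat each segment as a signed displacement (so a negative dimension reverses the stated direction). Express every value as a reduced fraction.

Apply edit: d4 := 12
  d5 = d4*5 - d2 - d3/3 = 331/6
  d6 = d3*3 + d4/5 - d1 = 27/5
  d7 = d3 - d1 = -5
  d8 = d2 + d3/3 - d1 = -25/6
  d9 = d3/4 = 1
  d10 = d3/2 = 2
Walk from origin (0, 0):
  seg 1: right by d6 = 27/5 → (27/5, 0)
  seg 2: down by d4 = 12 → (27/5, -12)
  seg 3: left by d4 = 12 → (-33/5, -12)
  seg 4: left by d5 = 331/6 → (-1853/30, -12)
  seg 5: right by d3 = 4 → (-1733/30, -12)
  seg 6: up by d6 = 27/5 → (-1733/30, -33/5)
  seg 7: left by d8 = -25/6 → (-268/5, -33/5)
  seg 8: left by d5 = 331/6 → (-3263/30, -33/5)

d5 = 331/6
d6 = 27/5
d7 = -5
d8 = -25/6
d9 = 1
d10 = 2
endpoint = (-3263/30, -33/5)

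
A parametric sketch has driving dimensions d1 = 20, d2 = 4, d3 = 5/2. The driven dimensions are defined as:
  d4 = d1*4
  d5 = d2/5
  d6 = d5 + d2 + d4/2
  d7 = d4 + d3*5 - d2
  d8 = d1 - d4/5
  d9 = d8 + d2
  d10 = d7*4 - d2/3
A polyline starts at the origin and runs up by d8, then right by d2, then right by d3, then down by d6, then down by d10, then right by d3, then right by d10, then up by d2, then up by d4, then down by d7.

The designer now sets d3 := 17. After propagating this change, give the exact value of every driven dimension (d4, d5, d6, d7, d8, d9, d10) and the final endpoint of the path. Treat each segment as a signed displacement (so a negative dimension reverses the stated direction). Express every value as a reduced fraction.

d4 = 80
d5 = 4/5
d6 = 224/5
d7 = 161
d8 = 4
d9 = 8
d10 = 1928/3
endpoint = (2042/3, -11407/15)

Apply edit: d3 := 17
  d4 = d1*4 = 80
  d5 = d2/5 = 4/5
  d6 = d5 + d2 + d4/2 = 224/5
  d7 = d4 + d3*5 - d2 = 161
  d8 = d1 - d4/5 = 4
  d9 = d8 + d2 = 8
  d10 = d7*4 - d2/3 = 1928/3
Walk from origin (0, 0):
  seg 1: up by d8 = 4 → (0, 4)
  seg 2: right by d2 = 4 → (4, 4)
  seg 3: right by d3 = 17 → (21, 4)
  seg 4: down by d6 = 224/5 → (21, -204/5)
  seg 5: down by d10 = 1928/3 → (21, -10252/15)
  seg 6: right by d3 = 17 → (38, -10252/15)
  seg 7: right by d10 = 1928/3 → (2042/3, -10252/15)
  seg 8: up by d2 = 4 → (2042/3, -10192/15)
  seg 9: up by d4 = 80 → (2042/3, -8992/15)
  seg 10: down by d7 = 161 → (2042/3, -11407/15)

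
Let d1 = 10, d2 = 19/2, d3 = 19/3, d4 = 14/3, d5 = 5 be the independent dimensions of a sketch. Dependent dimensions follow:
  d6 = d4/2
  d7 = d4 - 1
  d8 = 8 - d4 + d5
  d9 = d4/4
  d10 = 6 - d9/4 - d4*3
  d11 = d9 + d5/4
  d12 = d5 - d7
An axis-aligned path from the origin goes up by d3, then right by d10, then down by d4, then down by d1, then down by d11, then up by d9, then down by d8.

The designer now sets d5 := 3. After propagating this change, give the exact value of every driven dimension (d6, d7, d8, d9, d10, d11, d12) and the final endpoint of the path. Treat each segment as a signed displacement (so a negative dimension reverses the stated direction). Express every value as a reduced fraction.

Apply edit: d5 := 3
  d6 = d4/2 = 7/3
  d7 = d4 - 1 = 11/3
  d8 = 8 - d4 + d5 = 19/3
  d9 = d4/4 = 7/6
  d10 = 6 - d9/4 - d4*3 = -199/24
  d11 = d9 + d5/4 = 23/12
  d12 = d5 - d7 = -2/3
Walk from origin (0, 0):
  seg 1: up by d3 = 19/3 → (0, 19/3)
  seg 2: right by d10 = -199/24 → (-199/24, 19/3)
  seg 3: down by d4 = 14/3 → (-199/24, 5/3)
  seg 4: down by d1 = 10 → (-199/24, -25/3)
  seg 5: down by d11 = 23/12 → (-199/24, -41/4)
  seg 6: up by d9 = 7/6 → (-199/24, -109/12)
  seg 7: down by d8 = 19/3 → (-199/24, -185/12)

d6 = 7/3
d7 = 11/3
d8 = 19/3
d9 = 7/6
d10 = -199/24
d11 = 23/12
d12 = -2/3
endpoint = (-199/24, -185/12)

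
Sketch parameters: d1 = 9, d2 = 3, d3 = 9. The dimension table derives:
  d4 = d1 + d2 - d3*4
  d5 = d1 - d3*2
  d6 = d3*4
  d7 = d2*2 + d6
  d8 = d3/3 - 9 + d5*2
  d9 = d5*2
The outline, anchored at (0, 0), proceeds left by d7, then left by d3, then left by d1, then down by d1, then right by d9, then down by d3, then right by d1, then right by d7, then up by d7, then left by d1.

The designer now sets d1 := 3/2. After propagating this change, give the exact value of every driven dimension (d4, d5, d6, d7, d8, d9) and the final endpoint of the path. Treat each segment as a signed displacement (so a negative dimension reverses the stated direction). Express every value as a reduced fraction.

d4 = -63/2
d5 = -33/2
d6 = 36
d7 = 42
d8 = -39
d9 = -33
endpoint = (-87/2, 63/2)

Apply edit: d1 := 3/2
  d4 = d1 + d2 - d3*4 = -63/2
  d5 = d1 - d3*2 = -33/2
  d6 = d3*4 = 36
  d7 = d2*2 + d6 = 42
  d8 = d3/3 - 9 + d5*2 = -39
  d9 = d5*2 = -33
Walk from origin (0, 0):
  seg 1: left by d7 = 42 → (-42, 0)
  seg 2: left by d3 = 9 → (-51, 0)
  seg 3: left by d1 = 3/2 → (-105/2, 0)
  seg 4: down by d1 = 3/2 → (-105/2, -3/2)
  seg 5: right by d9 = -33 → (-171/2, -3/2)
  seg 6: down by d3 = 9 → (-171/2, -21/2)
  seg 7: right by d1 = 3/2 → (-84, -21/2)
  seg 8: right by d7 = 42 → (-42, -21/2)
  seg 9: up by d7 = 42 → (-42, 63/2)
  seg 10: left by d1 = 3/2 → (-87/2, 63/2)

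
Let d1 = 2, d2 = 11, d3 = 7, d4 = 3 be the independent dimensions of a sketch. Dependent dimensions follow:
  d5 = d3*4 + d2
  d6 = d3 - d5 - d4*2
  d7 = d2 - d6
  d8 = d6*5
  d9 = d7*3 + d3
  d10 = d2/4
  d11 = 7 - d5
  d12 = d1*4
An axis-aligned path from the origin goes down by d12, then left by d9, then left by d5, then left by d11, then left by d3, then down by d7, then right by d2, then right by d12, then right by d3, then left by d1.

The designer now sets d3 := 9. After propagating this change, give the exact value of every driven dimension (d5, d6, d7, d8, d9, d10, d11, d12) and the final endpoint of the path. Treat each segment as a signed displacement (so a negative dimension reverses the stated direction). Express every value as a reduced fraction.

Apply edit: d3 := 9
  d5 = d3*4 + d2 = 47
  d6 = d3 - d5 - d4*2 = -44
  d7 = d2 - d6 = 55
  d8 = d6*5 = -220
  d9 = d7*3 + d3 = 174
  d10 = d2/4 = 11/4
  d11 = 7 - d5 = -40
  d12 = d1*4 = 8
Walk from origin (0, 0):
  seg 1: down by d12 = 8 → (0, -8)
  seg 2: left by d9 = 174 → (-174, -8)
  seg 3: left by d5 = 47 → (-221, -8)
  seg 4: left by d11 = -40 → (-181, -8)
  seg 5: left by d3 = 9 → (-190, -8)
  seg 6: down by d7 = 55 → (-190, -63)
  seg 7: right by d2 = 11 → (-179, -63)
  seg 8: right by d12 = 8 → (-171, -63)
  seg 9: right by d3 = 9 → (-162, -63)
  seg 10: left by d1 = 2 → (-164, -63)

d5 = 47
d6 = -44
d7 = 55
d8 = -220
d9 = 174
d10 = 11/4
d11 = -40
d12 = 8
endpoint = (-164, -63)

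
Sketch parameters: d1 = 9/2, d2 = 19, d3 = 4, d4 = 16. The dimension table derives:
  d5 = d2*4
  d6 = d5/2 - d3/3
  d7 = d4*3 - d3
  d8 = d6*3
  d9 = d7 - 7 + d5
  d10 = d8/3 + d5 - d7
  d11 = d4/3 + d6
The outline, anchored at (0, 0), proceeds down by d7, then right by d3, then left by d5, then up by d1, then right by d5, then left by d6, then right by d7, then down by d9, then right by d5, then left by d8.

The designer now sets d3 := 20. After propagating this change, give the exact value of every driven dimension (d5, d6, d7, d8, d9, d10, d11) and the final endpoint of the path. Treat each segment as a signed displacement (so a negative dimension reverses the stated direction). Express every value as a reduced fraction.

Apply edit: d3 := 20
  d5 = d2*4 = 76
  d6 = d5/2 - d3/3 = 94/3
  d7 = d4*3 - d3 = 28
  d8 = d6*3 = 94
  d9 = d7 - 7 + d5 = 97
  d10 = d8/3 + d5 - d7 = 238/3
  d11 = d4/3 + d6 = 110/3
Walk from origin (0, 0):
  seg 1: down by d7 = 28 → (0, -28)
  seg 2: right by d3 = 20 → (20, -28)
  seg 3: left by d5 = 76 → (-56, -28)
  seg 4: up by d1 = 9/2 → (-56, -47/2)
  seg 5: right by d5 = 76 → (20, -47/2)
  seg 6: left by d6 = 94/3 → (-34/3, -47/2)
  seg 7: right by d7 = 28 → (50/3, -47/2)
  seg 8: down by d9 = 97 → (50/3, -241/2)
  seg 9: right by d5 = 76 → (278/3, -241/2)
  seg 10: left by d8 = 94 → (-4/3, -241/2)

d5 = 76
d6 = 94/3
d7 = 28
d8 = 94
d9 = 97
d10 = 238/3
d11 = 110/3
endpoint = (-4/3, -241/2)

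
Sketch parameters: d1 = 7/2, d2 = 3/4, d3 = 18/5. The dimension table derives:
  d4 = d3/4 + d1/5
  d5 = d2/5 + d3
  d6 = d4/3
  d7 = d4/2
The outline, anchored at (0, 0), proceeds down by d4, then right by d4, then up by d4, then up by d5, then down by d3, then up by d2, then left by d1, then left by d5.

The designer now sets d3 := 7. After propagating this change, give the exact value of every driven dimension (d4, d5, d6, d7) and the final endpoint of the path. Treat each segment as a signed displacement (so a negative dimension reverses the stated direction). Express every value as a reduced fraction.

Apply edit: d3 := 7
  d4 = d3/4 + d1/5 = 49/20
  d5 = d2/5 + d3 = 143/20
  d6 = d4/3 = 49/60
  d7 = d4/2 = 49/40
Walk from origin (0, 0):
  seg 1: down by d4 = 49/20 → (0, -49/20)
  seg 2: right by d4 = 49/20 → (49/20, -49/20)
  seg 3: up by d4 = 49/20 → (49/20, 0)
  seg 4: up by d5 = 143/20 → (49/20, 143/20)
  seg 5: down by d3 = 7 → (49/20, 3/20)
  seg 6: up by d2 = 3/4 → (49/20, 9/10)
  seg 7: left by d1 = 7/2 → (-21/20, 9/10)
  seg 8: left by d5 = 143/20 → (-41/5, 9/10)

d4 = 49/20
d5 = 143/20
d6 = 49/60
d7 = 49/40
endpoint = (-41/5, 9/10)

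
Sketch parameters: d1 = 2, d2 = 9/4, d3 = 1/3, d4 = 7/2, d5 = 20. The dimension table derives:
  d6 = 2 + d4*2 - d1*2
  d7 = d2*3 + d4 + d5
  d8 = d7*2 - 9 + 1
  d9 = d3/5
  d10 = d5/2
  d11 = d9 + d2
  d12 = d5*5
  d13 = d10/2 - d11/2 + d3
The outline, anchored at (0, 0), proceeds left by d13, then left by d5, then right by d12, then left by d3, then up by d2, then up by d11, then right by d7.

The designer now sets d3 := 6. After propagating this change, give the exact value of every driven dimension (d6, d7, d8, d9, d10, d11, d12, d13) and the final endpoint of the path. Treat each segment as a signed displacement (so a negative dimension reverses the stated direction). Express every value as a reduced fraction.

Apply edit: d3 := 6
  d6 = 2 + d4*2 - d1*2 = 5
  d7 = d2*3 + d4 + d5 = 121/4
  d8 = d7*2 - 9 + 1 = 105/2
  d9 = d3/5 = 6/5
  d10 = d5/2 = 10
  d11 = d9 + d2 = 69/20
  d12 = d5*5 = 100
  d13 = d10/2 - d11/2 + d3 = 371/40
Walk from origin (0, 0):
  seg 1: left by d13 = 371/40 → (-371/40, 0)
  seg 2: left by d5 = 20 → (-1171/40, 0)
  seg 3: right by d12 = 100 → (2829/40, 0)
  seg 4: left by d3 = 6 → (2589/40, 0)
  seg 5: up by d2 = 9/4 → (2589/40, 9/4)
  seg 6: up by d11 = 69/20 → (2589/40, 57/10)
  seg 7: right by d7 = 121/4 → (3799/40, 57/10)

d6 = 5
d7 = 121/4
d8 = 105/2
d9 = 6/5
d10 = 10
d11 = 69/20
d12 = 100
d13 = 371/40
endpoint = (3799/40, 57/10)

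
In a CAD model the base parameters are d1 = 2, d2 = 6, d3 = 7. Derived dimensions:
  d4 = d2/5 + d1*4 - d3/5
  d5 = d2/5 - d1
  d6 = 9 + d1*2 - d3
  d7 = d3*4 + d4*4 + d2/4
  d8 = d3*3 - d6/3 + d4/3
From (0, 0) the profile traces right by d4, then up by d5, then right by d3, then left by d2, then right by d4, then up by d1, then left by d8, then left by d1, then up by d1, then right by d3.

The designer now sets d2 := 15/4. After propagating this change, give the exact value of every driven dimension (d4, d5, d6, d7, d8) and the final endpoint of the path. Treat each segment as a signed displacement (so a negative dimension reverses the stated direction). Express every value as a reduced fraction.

d4 = 147/20
d5 = -5/4
d6 = 6
d7 = 4667/80
d8 = 429/20
endpoint = (3/2, 11/4)

Apply edit: d2 := 15/4
  d4 = d2/5 + d1*4 - d3/5 = 147/20
  d5 = d2/5 - d1 = -5/4
  d6 = 9 + d1*2 - d3 = 6
  d7 = d3*4 + d4*4 + d2/4 = 4667/80
  d8 = d3*3 - d6/3 + d4/3 = 429/20
Walk from origin (0, 0):
  seg 1: right by d4 = 147/20 → (147/20, 0)
  seg 2: up by d5 = -5/4 → (147/20, -5/4)
  seg 3: right by d3 = 7 → (287/20, -5/4)
  seg 4: left by d2 = 15/4 → (53/5, -5/4)
  seg 5: right by d4 = 147/20 → (359/20, -5/4)
  seg 6: up by d1 = 2 → (359/20, 3/4)
  seg 7: left by d8 = 429/20 → (-7/2, 3/4)
  seg 8: left by d1 = 2 → (-11/2, 3/4)
  seg 9: up by d1 = 2 → (-11/2, 11/4)
  seg 10: right by d3 = 7 → (3/2, 11/4)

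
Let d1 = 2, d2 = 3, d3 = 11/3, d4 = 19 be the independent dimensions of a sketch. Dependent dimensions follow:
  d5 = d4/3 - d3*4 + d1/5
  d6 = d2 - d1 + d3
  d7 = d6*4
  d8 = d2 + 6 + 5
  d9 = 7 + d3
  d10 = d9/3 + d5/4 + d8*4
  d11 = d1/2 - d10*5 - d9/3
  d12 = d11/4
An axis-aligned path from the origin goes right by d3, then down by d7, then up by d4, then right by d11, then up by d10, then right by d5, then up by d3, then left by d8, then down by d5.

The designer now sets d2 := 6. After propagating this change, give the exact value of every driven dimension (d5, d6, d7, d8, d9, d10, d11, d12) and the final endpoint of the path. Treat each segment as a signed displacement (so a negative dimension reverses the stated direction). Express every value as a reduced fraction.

d5 = -119/15
d6 = 23/3
d7 = 92/3
d8 = 17
d9 = 32/3
d10 = 12523/180
d11 = -4205/12
d12 = -4205/48
endpoint = (-22301/60, 12511/180)

Apply edit: d2 := 6
  d5 = d4/3 - d3*4 + d1/5 = -119/15
  d6 = d2 - d1 + d3 = 23/3
  d7 = d6*4 = 92/3
  d8 = d2 + 6 + 5 = 17
  d9 = 7 + d3 = 32/3
  d10 = d9/3 + d5/4 + d8*4 = 12523/180
  d11 = d1/2 - d10*5 - d9/3 = -4205/12
  d12 = d11/4 = -4205/48
Walk from origin (0, 0):
  seg 1: right by d3 = 11/3 → (11/3, 0)
  seg 2: down by d7 = 92/3 → (11/3, -92/3)
  seg 3: up by d4 = 19 → (11/3, -35/3)
  seg 4: right by d11 = -4205/12 → (-1387/4, -35/3)
  seg 5: up by d10 = 12523/180 → (-1387/4, 10423/180)
  seg 6: right by d5 = -119/15 → (-21281/60, 10423/180)
  seg 7: up by d3 = 11/3 → (-21281/60, 11083/180)
  seg 8: left by d8 = 17 → (-22301/60, 11083/180)
  seg 9: down by d5 = -119/15 → (-22301/60, 12511/180)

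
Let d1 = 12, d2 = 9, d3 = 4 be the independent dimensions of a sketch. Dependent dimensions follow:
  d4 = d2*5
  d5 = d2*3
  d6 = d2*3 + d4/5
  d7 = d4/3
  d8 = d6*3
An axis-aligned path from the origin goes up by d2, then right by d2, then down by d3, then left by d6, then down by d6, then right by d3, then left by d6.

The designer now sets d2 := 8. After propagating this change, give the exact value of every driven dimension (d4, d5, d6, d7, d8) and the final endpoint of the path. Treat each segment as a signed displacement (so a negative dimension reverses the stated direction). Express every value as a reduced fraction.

d4 = 40
d5 = 24
d6 = 32
d7 = 40/3
d8 = 96
endpoint = (-52, -28)

Apply edit: d2 := 8
  d4 = d2*5 = 40
  d5 = d2*3 = 24
  d6 = d2*3 + d4/5 = 32
  d7 = d4/3 = 40/3
  d8 = d6*3 = 96
Walk from origin (0, 0):
  seg 1: up by d2 = 8 → (0, 8)
  seg 2: right by d2 = 8 → (8, 8)
  seg 3: down by d3 = 4 → (8, 4)
  seg 4: left by d6 = 32 → (-24, 4)
  seg 5: down by d6 = 32 → (-24, -28)
  seg 6: right by d3 = 4 → (-20, -28)
  seg 7: left by d6 = 32 → (-52, -28)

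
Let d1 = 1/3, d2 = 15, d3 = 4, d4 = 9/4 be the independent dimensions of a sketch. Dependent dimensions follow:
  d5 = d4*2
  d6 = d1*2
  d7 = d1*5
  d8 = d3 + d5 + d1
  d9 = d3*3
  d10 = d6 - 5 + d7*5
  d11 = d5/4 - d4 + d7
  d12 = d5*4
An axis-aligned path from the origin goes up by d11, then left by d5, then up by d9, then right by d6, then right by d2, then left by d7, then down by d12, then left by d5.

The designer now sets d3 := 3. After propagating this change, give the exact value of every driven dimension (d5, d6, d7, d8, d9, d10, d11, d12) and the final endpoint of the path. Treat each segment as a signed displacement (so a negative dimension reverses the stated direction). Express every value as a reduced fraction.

d5 = 9/2
d6 = 2/3
d7 = 5/3
d8 = 47/6
d9 = 9
d10 = 4
d11 = 13/24
d12 = 18
endpoint = (5, -203/24)

Apply edit: d3 := 3
  d5 = d4*2 = 9/2
  d6 = d1*2 = 2/3
  d7 = d1*5 = 5/3
  d8 = d3 + d5 + d1 = 47/6
  d9 = d3*3 = 9
  d10 = d6 - 5 + d7*5 = 4
  d11 = d5/4 - d4 + d7 = 13/24
  d12 = d5*4 = 18
Walk from origin (0, 0):
  seg 1: up by d11 = 13/24 → (0, 13/24)
  seg 2: left by d5 = 9/2 → (-9/2, 13/24)
  seg 3: up by d9 = 9 → (-9/2, 229/24)
  seg 4: right by d6 = 2/3 → (-23/6, 229/24)
  seg 5: right by d2 = 15 → (67/6, 229/24)
  seg 6: left by d7 = 5/3 → (19/2, 229/24)
  seg 7: down by d12 = 18 → (19/2, -203/24)
  seg 8: left by d5 = 9/2 → (5, -203/24)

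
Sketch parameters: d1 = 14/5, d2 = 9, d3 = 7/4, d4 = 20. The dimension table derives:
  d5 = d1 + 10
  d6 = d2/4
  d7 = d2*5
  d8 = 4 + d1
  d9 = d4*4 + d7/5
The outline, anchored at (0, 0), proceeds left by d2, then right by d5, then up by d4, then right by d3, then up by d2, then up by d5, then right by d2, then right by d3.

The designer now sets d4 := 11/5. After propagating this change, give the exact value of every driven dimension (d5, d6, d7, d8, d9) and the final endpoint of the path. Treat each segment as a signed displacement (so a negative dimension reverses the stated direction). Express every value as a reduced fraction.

Apply edit: d4 := 11/5
  d5 = d1 + 10 = 64/5
  d6 = d2/4 = 9/4
  d7 = d2*5 = 45
  d8 = 4 + d1 = 34/5
  d9 = d4*4 + d7/5 = 89/5
Walk from origin (0, 0):
  seg 1: left by d2 = 9 → (-9, 0)
  seg 2: right by d5 = 64/5 → (19/5, 0)
  seg 3: up by d4 = 11/5 → (19/5, 11/5)
  seg 4: right by d3 = 7/4 → (111/20, 11/5)
  seg 5: up by d2 = 9 → (111/20, 56/5)
  seg 6: up by d5 = 64/5 → (111/20, 24)
  seg 7: right by d2 = 9 → (291/20, 24)
  seg 8: right by d3 = 7/4 → (163/10, 24)

d5 = 64/5
d6 = 9/4
d7 = 45
d8 = 34/5
d9 = 89/5
endpoint = (163/10, 24)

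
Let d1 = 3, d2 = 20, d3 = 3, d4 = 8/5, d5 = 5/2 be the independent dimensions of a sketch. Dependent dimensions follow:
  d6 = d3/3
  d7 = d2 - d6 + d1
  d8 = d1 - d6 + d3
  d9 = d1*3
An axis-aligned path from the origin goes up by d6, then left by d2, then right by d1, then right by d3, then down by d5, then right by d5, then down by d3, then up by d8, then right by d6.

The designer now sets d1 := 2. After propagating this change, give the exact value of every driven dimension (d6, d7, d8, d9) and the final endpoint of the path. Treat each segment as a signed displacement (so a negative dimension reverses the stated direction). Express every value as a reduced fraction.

Apply edit: d1 := 2
  d6 = d3/3 = 1
  d7 = d2 - d6 + d1 = 21
  d8 = d1 - d6 + d3 = 4
  d9 = d1*3 = 6
Walk from origin (0, 0):
  seg 1: up by d6 = 1 → (0, 1)
  seg 2: left by d2 = 20 → (-20, 1)
  seg 3: right by d1 = 2 → (-18, 1)
  seg 4: right by d3 = 3 → (-15, 1)
  seg 5: down by d5 = 5/2 → (-15, -3/2)
  seg 6: right by d5 = 5/2 → (-25/2, -3/2)
  seg 7: down by d3 = 3 → (-25/2, -9/2)
  seg 8: up by d8 = 4 → (-25/2, -1/2)
  seg 9: right by d6 = 1 → (-23/2, -1/2)

d6 = 1
d7 = 21
d8 = 4
d9 = 6
endpoint = (-23/2, -1/2)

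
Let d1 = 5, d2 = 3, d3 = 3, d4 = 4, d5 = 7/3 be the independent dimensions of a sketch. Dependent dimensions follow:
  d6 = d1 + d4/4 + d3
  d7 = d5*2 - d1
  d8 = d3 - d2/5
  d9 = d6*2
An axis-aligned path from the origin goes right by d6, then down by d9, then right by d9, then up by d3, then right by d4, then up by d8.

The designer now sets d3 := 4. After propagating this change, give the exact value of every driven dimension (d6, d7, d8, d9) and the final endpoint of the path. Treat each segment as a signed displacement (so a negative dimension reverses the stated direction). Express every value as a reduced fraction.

d6 = 10
d7 = -1/3
d8 = 17/5
d9 = 20
endpoint = (34, -63/5)

Apply edit: d3 := 4
  d6 = d1 + d4/4 + d3 = 10
  d7 = d5*2 - d1 = -1/3
  d8 = d3 - d2/5 = 17/5
  d9 = d6*2 = 20
Walk from origin (0, 0):
  seg 1: right by d6 = 10 → (10, 0)
  seg 2: down by d9 = 20 → (10, -20)
  seg 3: right by d9 = 20 → (30, -20)
  seg 4: up by d3 = 4 → (30, -16)
  seg 5: right by d4 = 4 → (34, -16)
  seg 6: up by d8 = 17/5 → (34, -63/5)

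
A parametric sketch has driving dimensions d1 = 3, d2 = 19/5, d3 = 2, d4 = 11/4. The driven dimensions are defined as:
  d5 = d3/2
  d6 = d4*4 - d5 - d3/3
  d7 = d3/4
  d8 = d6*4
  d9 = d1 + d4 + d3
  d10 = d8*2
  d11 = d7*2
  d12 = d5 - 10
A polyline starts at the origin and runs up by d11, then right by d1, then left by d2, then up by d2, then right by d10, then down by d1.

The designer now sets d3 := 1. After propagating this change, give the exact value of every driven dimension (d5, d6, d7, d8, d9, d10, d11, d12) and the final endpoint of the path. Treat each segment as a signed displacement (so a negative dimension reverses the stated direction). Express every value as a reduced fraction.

Apply edit: d3 := 1
  d5 = d3/2 = 1/2
  d6 = d4*4 - d5 - d3/3 = 61/6
  d7 = d3/4 = 1/4
  d8 = d6*4 = 122/3
  d9 = d1 + d4 + d3 = 27/4
  d10 = d8*2 = 244/3
  d11 = d7*2 = 1/2
  d12 = d5 - 10 = -19/2
Walk from origin (0, 0):
  seg 1: up by d11 = 1/2 → (0, 1/2)
  seg 2: right by d1 = 3 → (3, 1/2)
  seg 3: left by d2 = 19/5 → (-4/5, 1/2)
  seg 4: up by d2 = 19/5 → (-4/5, 43/10)
  seg 5: right by d10 = 244/3 → (1208/15, 43/10)
  seg 6: down by d1 = 3 → (1208/15, 13/10)

d5 = 1/2
d6 = 61/6
d7 = 1/4
d8 = 122/3
d9 = 27/4
d10 = 244/3
d11 = 1/2
d12 = -19/2
endpoint = (1208/15, 13/10)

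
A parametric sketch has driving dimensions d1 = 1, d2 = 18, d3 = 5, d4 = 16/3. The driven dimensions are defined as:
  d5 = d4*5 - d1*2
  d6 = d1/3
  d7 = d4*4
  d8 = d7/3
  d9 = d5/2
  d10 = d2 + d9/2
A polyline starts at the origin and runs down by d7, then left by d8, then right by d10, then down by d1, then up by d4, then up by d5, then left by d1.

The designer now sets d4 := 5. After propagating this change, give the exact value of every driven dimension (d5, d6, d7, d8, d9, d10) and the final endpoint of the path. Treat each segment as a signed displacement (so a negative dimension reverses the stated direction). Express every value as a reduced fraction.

d5 = 23
d6 = 1/3
d7 = 20
d8 = 20/3
d9 = 23/2
d10 = 95/4
endpoint = (193/12, 7)

Apply edit: d4 := 5
  d5 = d4*5 - d1*2 = 23
  d6 = d1/3 = 1/3
  d7 = d4*4 = 20
  d8 = d7/3 = 20/3
  d9 = d5/2 = 23/2
  d10 = d2 + d9/2 = 95/4
Walk from origin (0, 0):
  seg 1: down by d7 = 20 → (0, -20)
  seg 2: left by d8 = 20/3 → (-20/3, -20)
  seg 3: right by d10 = 95/4 → (205/12, -20)
  seg 4: down by d1 = 1 → (205/12, -21)
  seg 5: up by d4 = 5 → (205/12, -16)
  seg 6: up by d5 = 23 → (205/12, 7)
  seg 7: left by d1 = 1 → (193/12, 7)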